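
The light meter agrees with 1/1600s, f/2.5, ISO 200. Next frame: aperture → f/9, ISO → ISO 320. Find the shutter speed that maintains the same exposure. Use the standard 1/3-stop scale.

1/200s

Aperture: f/2.5 → f/2.8 → f/3.2 → f/3.5 → f/4 → f/4.5 → f/5 → f/5.6 → f/6.3 → f/7.1 → f/8 → f/9 — 3 2/3 stops narrower (darker).
ISO: 200 → 250 → 320 — 2/3 stop raised (brighter).
Net change so far: 3 stops darker. Offset with the shutter speed: 1/1600 → 1/1250 → 1/1000 → 1/800 → 1/640 → 1/500 → 1/400 → 1/320 → 1/250 → 1/200.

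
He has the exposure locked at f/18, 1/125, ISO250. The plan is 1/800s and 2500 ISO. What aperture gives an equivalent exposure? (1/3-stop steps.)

f/22

Shutter speed: 1/125 → 1/160 → 1/200 → 1/250 → 1/320 → 1/400 → 1/500 → 1/640 → 1/800 — 2 2/3 stops shorter (darker).
ISO: 250 → 320 → 400 → 500 → 640 → 800 → 1000 → 1250 → 1600 → 2000 → 2500 — 3 1/3 stops raised (brighter).
Net change so far: 2/3 stop brighter. Offset with the aperture: f/18 → f/20 → f/22.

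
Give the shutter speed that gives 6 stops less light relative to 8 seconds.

1/8s

Shutter speed: 8 → 4 → 2 → 1 → 1/2 → 1/4 → 1/8 — 6 stops faster (darker).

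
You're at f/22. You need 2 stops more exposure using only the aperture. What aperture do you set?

f/11

Aperture: f/22 → f/16 → f/11 — 2 stops larger aperture (brighter).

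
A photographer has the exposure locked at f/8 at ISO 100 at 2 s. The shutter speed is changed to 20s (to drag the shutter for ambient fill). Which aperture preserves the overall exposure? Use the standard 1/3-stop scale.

f/25

Shutter speed: 2 → 2.5 → 3.2 → 4 → 5 → 6 → 8 → 10 → 13 → 15 → 20 — 3 1/3 stops slower (brighter).
Need 3 1/3 stops darker from the aperture: f/8 → f/9 → f/10 → f/11 → f/13 → f/14 → f/16 → f/18 → f/20 → f/22 → f/25.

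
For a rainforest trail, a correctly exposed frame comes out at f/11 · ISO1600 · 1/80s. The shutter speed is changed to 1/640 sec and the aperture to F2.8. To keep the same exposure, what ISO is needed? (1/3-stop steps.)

Shutter speed: 1/80 → 1/100 → 1/125 → 1/160 → 1/200 → 1/250 → 1/320 → 1/400 → 1/500 → 1/640 — 3 stops shorter (darker).
Aperture: f/11 → f/10 → f/9 → f/8 → f/7.1 → f/6.3 → f/5.6 → f/5 → f/4.5 → f/4 → f/3.5 → f/3.2 → f/2.8 — 4 stops larger aperture (brighter).
Net change so far: 1 stop brighter. Offset with the ISO: 1600 → 1250 → 1000 → 800.

ISO 800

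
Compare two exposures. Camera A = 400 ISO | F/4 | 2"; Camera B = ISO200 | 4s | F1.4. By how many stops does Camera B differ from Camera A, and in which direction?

Aperture: f/4 → f/2.8 → f/2 → f/1.4 — 3 stops opened up (brighter).
Shutter speed: 2 → 4 — 1 stop longer (brighter).
ISO: 400 → 200 — 1 stop dropped (darker).
Net: +3 +1 −1 = +3 stops.

3 stops brighter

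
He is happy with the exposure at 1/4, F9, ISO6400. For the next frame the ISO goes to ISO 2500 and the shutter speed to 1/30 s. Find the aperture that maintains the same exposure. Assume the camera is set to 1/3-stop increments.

f/2

ISO: 6400 → 5000 → 4000 → 3200 → 2500 — 1 1/3 stops dropped (darker).
Shutter speed: 1/4 → 1/5 → 1/6 → 1/8 → 1/10 → 1/13 → 1/15 → 1/20 → 1/25 → 1/30 — 3 stops faster (darker).
Net change so far: 4 1/3 stops darker. Offset with the aperture: f/9 → f/8 → f/7.1 → f/6.3 → f/5.6 → f/5 → f/4.5 → f/4 → f/3.5 → f/3.2 → f/2.8 → f/2.5 → f/2.2 → f/2.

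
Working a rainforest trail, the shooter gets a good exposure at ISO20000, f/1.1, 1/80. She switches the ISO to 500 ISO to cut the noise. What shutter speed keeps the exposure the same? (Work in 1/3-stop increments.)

0.5 s

ISO: 20000 → 16000 → 12800 → 10000 → 8000 → 6400 → 5000 → 4000 → 3200 → 2500 → 2000 → 1600 → 1250 → 1000 → 800 → 640 → 500 — 5 1/3 stops dropped (darker).
Need 5 1/3 stops brighter from the shutter speed: 1/80 → 1/60 → 1/50 → 1/40 → 1/30 → 1/25 → 1/20 → 1/15 → 1/13 → 1/10 → 1/8 → 1/6 → 1/5 → 1/4 → 0.3 → 0.4 → 0.5.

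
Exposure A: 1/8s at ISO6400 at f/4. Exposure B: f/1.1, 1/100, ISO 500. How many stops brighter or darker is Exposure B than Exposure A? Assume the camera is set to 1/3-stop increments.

Aperture: f/4 → f/3.5 → f/3.2 → f/2.8 → f/2.5 → f/2.2 → f/2 → f/1.8 → f/1.6 → f/1.4 → f/1.2 → f/1.1 — 3 2/3 stops opened up (brighter).
Shutter speed: 1/8 → 1/10 → 1/13 → 1/15 → 1/20 → 1/25 → 1/30 → 1/40 → 1/50 → 1/60 → 1/80 → 1/100 — 3 2/3 stops shorter (darker).
ISO: 6400 → 5000 → 4000 → 3200 → 2500 → 2000 → 1600 → 1250 → 1000 → 800 → 640 → 500 — 3 2/3 stops dropped (darker).
Net: +3 2/3 −3 2/3 −3 2/3 = −3 2/3 stops.

3 2/3 stops darker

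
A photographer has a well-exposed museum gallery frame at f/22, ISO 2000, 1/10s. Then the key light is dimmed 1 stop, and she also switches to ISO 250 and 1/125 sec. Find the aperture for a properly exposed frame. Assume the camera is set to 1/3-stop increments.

f/1.6

Scene light: 1 stop darker.
ISO: 2000 → 1600 → 1250 → 1000 → 800 → 640 → 500 → 400 → 320 → 250 — 3 stops lower (darker).
Shutter speed: 1/10 → 1/13 → 1/15 → 1/20 → 1/25 → 1/30 → 1/40 → 1/50 → 1/60 → 1/80 → 1/100 → 1/125 — 3 2/3 stops faster (darker).
Net so far: 7 2/3 stops darker. Aperture: f/22 → f/20 → f/18 → f/16 → f/14 → f/13 → f/11 → f/10 → f/9 → f/8 → f/7.1 → f/6.3 → f/5.6 → f/5 → f/4.5 → f/4 → f/3.5 → f/3.2 → f/2.8 → f/2.5 → f/2.2 → f/2 → f/1.8 → f/1.6.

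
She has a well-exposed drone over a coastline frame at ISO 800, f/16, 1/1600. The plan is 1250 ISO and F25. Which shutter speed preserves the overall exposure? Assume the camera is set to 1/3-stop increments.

ISO: 800 → 1000 → 1250 — 2/3 stop higher (brighter).
Aperture: f/16 → f/18 → f/20 → f/22 → f/25 — 1 1/3 stops stopped down (darker).
Net change so far: 2/3 stop darker. Offset with the shutter speed: 1/1600 → 1/1250 → 1/1000.

1/1000s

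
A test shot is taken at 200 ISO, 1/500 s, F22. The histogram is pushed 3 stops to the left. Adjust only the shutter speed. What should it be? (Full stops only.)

Underexposed by 3 stops → need 3 stops brighter.
Shutter speed: 1/500 → 1/250 → 1/125 → 1/60.

1/60s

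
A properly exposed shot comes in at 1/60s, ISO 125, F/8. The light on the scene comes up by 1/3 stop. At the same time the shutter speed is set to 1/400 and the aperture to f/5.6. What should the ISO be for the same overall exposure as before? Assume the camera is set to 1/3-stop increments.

ISO 320

Scene light: 1/3 stop brighter.
Shutter speed: 1/60 → 1/80 → 1/100 → 1/125 → 1/160 → 1/200 → 1/250 → 1/320 → 1/400 — 2 2/3 stops faster (darker).
Aperture: f/8 → f/7.1 → f/6.3 → f/5.6 — 1 stop wider (brighter).
Net so far: 1 1/3 stops darker. ISO: 125 → 160 → 200 → 250 → 320.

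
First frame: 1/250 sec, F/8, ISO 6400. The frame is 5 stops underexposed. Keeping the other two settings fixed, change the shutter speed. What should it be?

1/8s

Underexposed by 5 stops → need 5 stops brighter.
Shutter speed: 1/250 → 1/125 → 1/60 → 1/30 → 1/15 → 1/8.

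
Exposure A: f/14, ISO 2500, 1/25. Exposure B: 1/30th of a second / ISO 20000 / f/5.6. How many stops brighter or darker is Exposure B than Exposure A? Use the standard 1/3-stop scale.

5 1/3 stops brighter

Aperture: f/14 → f/13 → f/11 → f/10 → f/9 → f/8 → f/7.1 → f/6.3 → f/5.6 — 2 2/3 stops wider (brighter).
Shutter speed: 1/25 → 1/30 — 1/3 stop faster (darker).
ISO: 2500 → 3200 → 4000 → 5000 → 6400 → 8000 → 10000 → 12800 → 16000 → 20000 — 3 stops higher (brighter).
Net: +2 2/3 −1/3 +3 = +5 1/3 stops.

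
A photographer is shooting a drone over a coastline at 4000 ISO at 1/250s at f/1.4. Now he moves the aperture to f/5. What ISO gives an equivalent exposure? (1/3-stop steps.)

ISO 51200

Aperture: f/1.4 → f/1.6 → f/1.8 → f/2 → f/2.2 → f/2.5 → f/2.8 → f/3.2 → f/3.5 → f/4 → f/4.5 → f/5 — 3 2/3 stops narrower (darker).
Need 3 2/3 stops brighter from the ISO: 4000 → 5000 → 6400 → 8000 → 10000 → 12800 → 16000 → 20000 → 25600 → 32000 → 40000 → 51200.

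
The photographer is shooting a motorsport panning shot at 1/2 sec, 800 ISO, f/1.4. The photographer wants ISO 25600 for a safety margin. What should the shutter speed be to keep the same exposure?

ISO: 800 → 1600 → 3200 → 6400 → 12800 → 25600 — 5 stops higher (brighter).
Need 5 stops darker from the shutter speed: 1/2 → 1/4 → 1/8 → 1/15 → 1/30 → 1/60.

1/60s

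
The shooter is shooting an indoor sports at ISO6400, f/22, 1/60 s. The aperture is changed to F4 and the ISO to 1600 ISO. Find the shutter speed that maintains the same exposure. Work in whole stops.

1/500s

Aperture: f/22 → f/16 → f/11 → f/8 → f/5.6 → f/4 — 5 stops larger aperture (brighter).
ISO: 6400 → 3200 → 1600 — 2 stops dropped (darker).
Net change so far: 3 stops brighter. Offset with the shutter speed: 1/60 → 1/125 → 1/250 → 1/500.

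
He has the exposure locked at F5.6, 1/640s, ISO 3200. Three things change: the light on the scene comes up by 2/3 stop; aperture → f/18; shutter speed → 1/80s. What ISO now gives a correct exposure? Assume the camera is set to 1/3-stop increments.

Scene light: 2/3 stop brighter.
Aperture: f/5.6 → f/6.3 → f/7.1 → f/8 → f/9 → f/10 → f/11 → f/13 → f/14 → f/16 → f/18 — 3 1/3 stops stopped down (darker).
Shutter speed: 1/640 → 1/500 → 1/400 → 1/320 → 1/250 → 1/200 → 1/160 → 1/125 → 1/100 → 1/80 — 3 stops longer (brighter).
Net so far: 1/3 stop brighter. ISO: 3200 → 2500.

ISO 2500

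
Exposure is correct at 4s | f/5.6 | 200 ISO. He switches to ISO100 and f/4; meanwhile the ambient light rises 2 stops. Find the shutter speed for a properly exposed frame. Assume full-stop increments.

1 s

Scene light: 2 stops brighter.
ISO: 200 → 100 — 1 stop lower (darker).
Aperture: f/5.6 → f/4 — 1 stop wider (brighter).
Net so far: 2 stops brighter. Shutter speed: 4 → 2 → 1.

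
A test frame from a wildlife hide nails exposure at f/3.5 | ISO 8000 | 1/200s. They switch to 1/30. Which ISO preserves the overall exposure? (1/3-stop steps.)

ISO 1250

Shutter speed: 1/200 → 1/160 → 1/125 → 1/100 → 1/80 → 1/60 → 1/50 → 1/40 → 1/30 — 2 2/3 stops longer (brighter).
Need 2 2/3 stops darker from the ISO: 8000 → 6400 → 5000 → 4000 → 3200 → 2500 → 2000 → 1600 → 1250.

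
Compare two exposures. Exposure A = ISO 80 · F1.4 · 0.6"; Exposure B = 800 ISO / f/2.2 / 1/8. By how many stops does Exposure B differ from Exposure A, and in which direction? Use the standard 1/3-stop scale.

Aperture: f/1.4 → f/1.6 → f/1.8 → f/2 → f/2.2 — 1 1/3 stops stopped down (darker).
Shutter speed: 0.6 → 0.5 → 0.4 → 0.3 → 1/4 → 1/5 → 1/6 → 1/8 — 2 1/3 stops faster (darker).
ISO: 80 → 100 → 125 → 160 → 200 → 250 → 320 → 400 → 500 → 640 → 800 — 3 1/3 stops higher (brighter).
Net: −1 1/3 −2 1/3 +3 1/3 = −1/3 stops.

1/3 stop darker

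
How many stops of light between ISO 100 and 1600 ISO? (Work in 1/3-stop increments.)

4 stops

100 → 125 → 160 → 200 → 250 → 320 → 400 → 500 → 640 → 800 → 1000 → 1250 → 1600 — count the steps: 12 third-stops = 4 stops.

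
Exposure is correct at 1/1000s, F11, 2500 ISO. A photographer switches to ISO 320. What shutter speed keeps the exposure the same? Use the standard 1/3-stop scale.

1/125s

ISO: 2500 → 2000 → 1600 → 1250 → 1000 → 800 → 640 → 500 → 400 → 320 — 3 stops lower (darker).
Need 3 stops brighter from the shutter speed: 1/1000 → 1/800 → 1/640 → 1/500 → 1/400 → 1/320 → 1/250 → 1/200 → 1/160 → 1/125.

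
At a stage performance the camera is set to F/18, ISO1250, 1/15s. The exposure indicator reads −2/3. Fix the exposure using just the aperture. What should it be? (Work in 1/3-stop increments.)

Underexposed by 2/3 stop → need 2/3 stop brighter.
Aperture: f/18 → f/16 → f/14.

f/14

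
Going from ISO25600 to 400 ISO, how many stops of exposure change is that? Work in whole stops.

25600 → 12800 → 6400 → 3200 → 1600 → 800 → 400 — count the steps: 6 stops.

6 stops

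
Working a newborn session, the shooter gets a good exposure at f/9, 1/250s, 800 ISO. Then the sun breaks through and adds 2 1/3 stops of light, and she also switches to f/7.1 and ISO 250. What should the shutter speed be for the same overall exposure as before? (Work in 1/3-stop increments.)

Scene light: 2 1/3 stops brighter.
Aperture: f/9 → f/8 → f/7.1 — 2/3 stop larger aperture (brighter).
ISO: 800 → 640 → 500 → 400 → 320 → 250 — 1 2/3 stops dropped (darker).
Net so far: 1 1/3 stops brighter. Shutter speed: 1/250 → 1/320 → 1/400 → 1/500 → 1/640.

1/640s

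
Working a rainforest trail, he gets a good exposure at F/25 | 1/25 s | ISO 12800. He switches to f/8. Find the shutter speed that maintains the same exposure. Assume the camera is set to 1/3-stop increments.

1/250s

Aperture: f/25 → f/22 → f/20 → f/18 → f/16 → f/14 → f/13 → f/11 → f/10 → f/9 → f/8 — 3 1/3 stops larger aperture (brighter).
Need 3 1/3 stops darker from the shutter speed: 1/25 → 1/30 → 1/40 → 1/50 → 1/60 → 1/80 → 1/100 → 1/125 → 1/160 → 1/200 → 1/250.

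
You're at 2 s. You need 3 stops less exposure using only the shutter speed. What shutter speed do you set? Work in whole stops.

1/4s

Shutter speed: 2 → 1 → 1/2 → 1/4 — 3 stops shorter (darker).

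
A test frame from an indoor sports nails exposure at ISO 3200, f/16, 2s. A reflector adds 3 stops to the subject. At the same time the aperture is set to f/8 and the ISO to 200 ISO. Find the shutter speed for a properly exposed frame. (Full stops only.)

Scene light: 3 stops brighter.
Aperture: f/16 → f/11 → f/8 — 2 stops wider (brighter).
ISO: 3200 → 1600 → 800 → 400 → 200 — 4 stops dropped (darker).
Net so far: 1 stop brighter. Shutter speed: 2 → 1.

1 s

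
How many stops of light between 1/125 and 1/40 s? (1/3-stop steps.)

1/125 → 1/100 → 1/80 → 1/60 → 1/50 → 1/40 — count the steps: 5 third-stops = 1 2/3 stops.

1 2/3 stops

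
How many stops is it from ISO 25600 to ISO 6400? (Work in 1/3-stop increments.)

25600 → 20000 → 16000 → 12800 → 10000 → 8000 → 6400 — count the steps: 6 third-stops = 2 stops.

2 stops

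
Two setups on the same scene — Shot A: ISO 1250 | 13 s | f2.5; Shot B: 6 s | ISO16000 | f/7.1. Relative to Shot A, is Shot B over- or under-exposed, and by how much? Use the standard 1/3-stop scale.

1/3 stop darker

Aperture: f/2.5 → f/2.8 → f/3.2 → f/3.5 → f/4 → f/4.5 → f/5 → f/5.6 → f/6.3 → f/7.1 — 3 stops stopped down (darker).
Shutter speed: 13 → 10 → 8 → 6 — 1 stop faster (darker).
ISO: 1250 → 1600 → 2000 → 2500 → 3200 → 4000 → 5000 → 6400 → 8000 → 10000 → 12800 → 16000 — 3 2/3 stops raised (brighter).
Net: −3 −1 +3 2/3 = −1/3 stops.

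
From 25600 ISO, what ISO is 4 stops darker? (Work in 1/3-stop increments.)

ISO 1600

ISO: 25600 → 20000 → 16000 → 12800 → 10000 → 8000 → 6400 → 5000 → 4000 → 3200 → 2500 → 2000 → 1600 — 4 stops lower (darker).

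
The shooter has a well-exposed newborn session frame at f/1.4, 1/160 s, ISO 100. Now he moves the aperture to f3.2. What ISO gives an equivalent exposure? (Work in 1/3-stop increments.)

Aperture: f/1.4 → f/1.6 → f/1.8 → f/2 → f/2.2 → f/2.5 → f/2.8 → f/3.2 — 2 1/3 stops smaller aperture (darker).
Need 2 1/3 stops brighter from the ISO: 100 → 125 → 160 → 200 → 250 → 320 → 400 → 500.

ISO 500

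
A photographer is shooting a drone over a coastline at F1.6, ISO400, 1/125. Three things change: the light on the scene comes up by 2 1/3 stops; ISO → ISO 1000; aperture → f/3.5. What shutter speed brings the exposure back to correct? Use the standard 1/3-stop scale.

Scene light: 2 1/3 stops brighter.
ISO: 400 → 500 → 640 → 800 → 1000 — 1 1/3 stops higher (brighter).
Aperture: f/1.6 → f/1.8 → f/2 → f/2.2 → f/2.5 → f/2.8 → f/3.2 → f/3.5 — 2 1/3 stops narrower (darker).
Net so far: 1 1/3 stops brighter. Shutter speed: 1/125 → 1/160 → 1/200 → 1/250 → 1/320.

1/320s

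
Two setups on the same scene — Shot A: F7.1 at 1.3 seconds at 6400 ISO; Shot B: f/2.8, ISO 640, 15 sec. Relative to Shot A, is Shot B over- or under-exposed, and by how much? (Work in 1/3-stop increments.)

3 stops brighter

Aperture: f/7.1 → f/6.3 → f/5.6 → f/5 → f/4.5 → f/4 → f/3.5 → f/3.2 → f/2.8 — 2 2/3 stops larger aperture (brighter).
Shutter speed: 1.3 → 1.6 → 2 → 2.5 → 3.2 → 4 → 5 → 6 → 8 → 10 → 13 → 15 — 3 2/3 stops slower (brighter).
ISO: 6400 → 5000 → 4000 → 3200 → 2500 → 2000 → 1600 → 1250 → 1000 → 800 → 640 — 3 1/3 stops lower (darker).
Net: +2 2/3 +3 2/3 −3 1/3 = +3 stops.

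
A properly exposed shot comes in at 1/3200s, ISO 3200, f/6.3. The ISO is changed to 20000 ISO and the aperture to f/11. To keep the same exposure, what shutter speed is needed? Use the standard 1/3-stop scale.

1/6400s

ISO: 3200 → 4000 → 5000 → 6400 → 8000 → 10000 → 12800 → 16000 → 20000 — 2 2/3 stops raised (brighter).
Aperture: f/6.3 → f/7.1 → f/8 → f/9 → f/10 → f/11 — 1 2/3 stops smaller aperture (darker).
Net change so far: 1 stop brighter. Offset with the shutter speed: 1/3200 → 1/4000 → 1/5000 → 1/6400.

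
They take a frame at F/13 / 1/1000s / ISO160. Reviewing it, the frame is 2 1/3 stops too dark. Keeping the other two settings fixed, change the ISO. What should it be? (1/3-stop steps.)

ISO 800

Underexposed by 2 1/3 stops → need 2 1/3 stops brighter.
ISO: 160 → 200 → 250 → 320 → 400 → 500 → 640 → 800.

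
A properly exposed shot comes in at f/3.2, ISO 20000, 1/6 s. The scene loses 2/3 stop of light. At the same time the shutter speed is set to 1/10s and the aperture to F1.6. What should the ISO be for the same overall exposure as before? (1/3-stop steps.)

ISO 12800

Scene light: 2/3 stop darker.
Shutter speed: 1/6 → 1/8 → 1/10 — 2/3 stop shorter (darker).
Aperture: f/3.2 → f/2.8 → f/2.5 → f/2.2 → f/2 → f/1.8 → f/1.6 — 2 stops larger aperture (brighter).
Net so far: 2/3 stop brighter. ISO: 20000 → 16000 → 12800.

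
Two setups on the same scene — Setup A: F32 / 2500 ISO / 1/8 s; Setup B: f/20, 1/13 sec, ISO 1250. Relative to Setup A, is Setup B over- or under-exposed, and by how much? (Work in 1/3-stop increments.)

1/3 stop darker

Aperture: f/32 → f/29 → f/25 → f/22 → f/20 — 1 1/3 stops wider (brighter).
Shutter speed: 1/8 → 1/10 → 1/13 — 2/3 stop faster (darker).
ISO: 2500 → 2000 → 1600 → 1250 — 1 stop lower (darker).
Net: +1 1/3 −2/3 −1 = −1/3 stops.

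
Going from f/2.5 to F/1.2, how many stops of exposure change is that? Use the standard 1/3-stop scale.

2 stops

f/2.5 → f/2.2 → f/2 → f/1.8 → f/1.6 → f/1.4 → f/1.2 — count the steps: 6 third-stops = 2 stops.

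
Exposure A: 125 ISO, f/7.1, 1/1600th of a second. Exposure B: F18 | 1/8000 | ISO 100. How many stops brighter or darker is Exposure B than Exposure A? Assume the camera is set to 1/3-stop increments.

5 1/3 stops darker

Aperture: f/7.1 → f/8 → f/9 → f/10 → f/11 → f/13 → f/14 → f/16 → f/18 — 2 2/3 stops smaller aperture (darker).
Shutter speed: 1/1600 → 1/2000 → 1/2500 → 1/3200 → 1/4000 → 1/5000 → 1/6400 → 1/8000 — 2 1/3 stops shorter (darker).
ISO: 125 → 100 — 1/3 stop dropped (darker).
Net: −2 2/3 −2 1/3 −1/3 = −5 1/3 stops.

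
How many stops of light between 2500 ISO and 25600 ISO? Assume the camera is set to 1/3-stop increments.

2500 → 3200 → 4000 → 5000 → 6400 → 8000 → 10000 → 12800 → 16000 → 20000 → 25600 — count the steps: 10 third-stops = 3 1/3 stops.

3 1/3 stops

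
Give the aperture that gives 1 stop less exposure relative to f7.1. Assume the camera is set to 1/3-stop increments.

f/10

Aperture: f/7.1 → f/8 → f/9 → f/10 — 1 stop narrower (darker).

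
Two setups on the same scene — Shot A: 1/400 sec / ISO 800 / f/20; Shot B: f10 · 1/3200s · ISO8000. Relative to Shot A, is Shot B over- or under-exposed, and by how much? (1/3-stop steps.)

Aperture: f/20 → f/18 → f/16 → f/14 → f/13 → f/11 → f/10 — 2 stops opened up (brighter).
Shutter speed: 1/400 → 1/500 → 1/640 → 1/800 → 1/1000 → 1/1250 → 1/1600 → 1/2000 → 1/2500 → 1/3200 — 3 stops shorter (darker).
ISO: 800 → 1000 → 1250 → 1600 → 2000 → 2500 → 3200 → 4000 → 5000 → 6400 → 8000 — 3 1/3 stops higher (brighter).
Net: +2 −3 +3 1/3 = +2 1/3 stops.

2 1/3 stops brighter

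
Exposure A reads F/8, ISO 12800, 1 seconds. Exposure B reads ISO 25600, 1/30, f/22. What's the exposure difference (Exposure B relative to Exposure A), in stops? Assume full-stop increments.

Aperture: f/8 → f/11 → f/16 → f/22 — 3 stops narrower (darker).
Shutter speed: 1 → 1/2 → 1/4 → 1/8 → 1/15 → 1/30 — 5 stops shorter (darker).
ISO: 12800 → 25600 — 1 stop higher (brighter).
Net: −3 −5 +1 = −7 stops.

7 stops darker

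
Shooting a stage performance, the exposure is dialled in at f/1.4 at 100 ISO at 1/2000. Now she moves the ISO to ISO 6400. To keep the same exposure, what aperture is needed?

ISO: 100 → 200 → 400 → 800 → 1600 → 3200 → 6400 — 6 stops raised (brighter).
Need 6 stops darker from the aperture: f/1.4 → f/2 → f/2.8 → f/4 → f/5.6 → f/8 → f/11.

f/11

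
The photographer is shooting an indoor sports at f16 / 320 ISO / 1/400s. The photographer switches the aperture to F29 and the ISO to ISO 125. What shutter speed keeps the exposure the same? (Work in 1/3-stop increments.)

1/50s

Aperture: f/16 → f/18 → f/20 → f/22 → f/25 → f/29 — 1 2/3 stops stopped down (darker).
ISO: 320 → 250 → 200 → 160 → 125 — 1 1/3 stops lower (darker).
Net change so far: 3 stops darker. Offset with the shutter speed: 1/400 → 1/320 → 1/250 → 1/200 → 1/160 → 1/125 → 1/100 → 1/80 → 1/60 → 1/50.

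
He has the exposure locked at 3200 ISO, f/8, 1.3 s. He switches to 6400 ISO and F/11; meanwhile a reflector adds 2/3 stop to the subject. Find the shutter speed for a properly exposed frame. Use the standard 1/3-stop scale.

Scene light: 2/3 stop brighter.
ISO: 3200 → 4000 → 5000 → 6400 — 1 stop higher (brighter).
Aperture: f/8 → f/9 → f/10 → f/11 — 1 stop stopped down (darker).
Net so far: 2/3 stop brighter. Shutter speed: 1.3 → 1 → 0.8.

0.8 s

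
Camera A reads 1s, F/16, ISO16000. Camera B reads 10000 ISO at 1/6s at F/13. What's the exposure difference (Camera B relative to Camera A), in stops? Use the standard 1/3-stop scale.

2 2/3 stops darker

Aperture: f/16 → f/14 → f/13 — 2/3 stop larger aperture (brighter).
Shutter speed: 1 → 0.8 → 0.6 → 0.5 → 0.4 → 0.3 → 1/4 → 1/5 → 1/6 — 2 2/3 stops shorter (darker).
ISO: 16000 → 12800 → 10000 — 2/3 stop dropped (darker).
Net: +2/3 −2 2/3 −2/3 = −2 2/3 stops.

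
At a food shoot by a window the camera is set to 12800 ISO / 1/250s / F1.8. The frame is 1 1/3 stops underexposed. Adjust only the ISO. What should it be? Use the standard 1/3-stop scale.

ISO 32000

Underexposed by 1 1/3 stops → need 1 1/3 stops brighter.
ISO: 12800 → 16000 → 20000 → 25600 → 32000.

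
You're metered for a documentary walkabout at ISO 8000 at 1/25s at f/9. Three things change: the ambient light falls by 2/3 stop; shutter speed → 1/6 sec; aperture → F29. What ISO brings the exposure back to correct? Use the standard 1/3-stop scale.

ISO 32000

Scene light: 2/3 stop darker.
Shutter speed: 1/25 → 1/20 → 1/15 → 1/13 → 1/10 → 1/8 → 1/6 — 2 stops longer (brighter).
Aperture: f/9 → f/10 → f/11 → f/13 → f/14 → f/16 → f/18 → f/20 → f/22 → f/25 → f/29 — 3 1/3 stops stopped down (darker).
Net so far: 2 stops darker. ISO: 8000 → 10000 → 12800 → 16000 → 20000 → 25600 → 32000.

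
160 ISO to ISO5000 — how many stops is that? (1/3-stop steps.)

5 stops

160 → 200 → 250 → 320 → 400 → 500 → 640 → 800 → 1000 → 1250 → 1600 → 2000 → 2500 → 3200 → 4000 → 5000 — count the steps: 15 third-stops = 5 stops.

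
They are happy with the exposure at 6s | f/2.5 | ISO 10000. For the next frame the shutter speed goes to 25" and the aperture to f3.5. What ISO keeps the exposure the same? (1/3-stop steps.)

Shutter speed: 6 → 8 → 10 → 13 → 15 → 20 → 25 — 2 stops longer (brighter).
Aperture: f/2.5 → f/2.8 → f/3.2 → f/3.5 — 1 stop stopped down (darker).
Net change so far: 1 stop brighter. Offset with the ISO: 10000 → 8000 → 6400 → 5000.

ISO 5000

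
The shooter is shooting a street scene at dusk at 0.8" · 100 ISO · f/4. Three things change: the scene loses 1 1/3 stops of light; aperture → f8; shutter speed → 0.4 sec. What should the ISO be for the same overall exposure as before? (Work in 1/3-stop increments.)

ISO 2000

Scene light: 1 1/3 stops darker.
Aperture: f/4 → f/4.5 → f/5 → f/5.6 → f/6.3 → f/7.1 → f/8 — 2 stops stopped down (darker).
Shutter speed: 0.8 → 0.6 → 0.5 → 0.4 — 1 stop shorter (darker).
Net so far: 4 1/3 stops darker. ISO: 100 → 125 → 160 → 200 → 250 → 320 → 400 → 500 → 640 → 800 → 1000 → 1250 → 1600 → 2000.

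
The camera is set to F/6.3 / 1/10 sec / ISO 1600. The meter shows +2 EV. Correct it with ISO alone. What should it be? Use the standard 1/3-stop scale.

ISO 400

Overexposed by 2 stops → need 2 stops darker.
ISO: 1600 → 1250 → 1000 → 800 → 640 → 500 → 400.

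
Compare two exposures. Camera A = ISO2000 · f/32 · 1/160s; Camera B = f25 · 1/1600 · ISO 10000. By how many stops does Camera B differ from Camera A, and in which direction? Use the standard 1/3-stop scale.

Aperture: f/32 → f/29 → f/25 — 2/3 stop opened up (brighter).
Shutter speed: 1/160 → 1/200 → 1/250 → 1/320 → 1/400 → 1/500 → 1/640 → 1/800 → 1/1000 → 1/1250 → 1/1600 — 3 1/3 stops shorter (darker).
ISO: 2000 → 2500 → 3200 → 4000 → 5000 → 6400 → 8000 → 10000 — 2 1/3 stops raised (brighter).
Net: +2/3 −3 1/3 +2 1/3 = −1/3 stops.

1/3 stop darker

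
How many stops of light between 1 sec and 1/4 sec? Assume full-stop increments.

1 → 1/2 → 1/4 — count the steps: 2 stops.

2 stops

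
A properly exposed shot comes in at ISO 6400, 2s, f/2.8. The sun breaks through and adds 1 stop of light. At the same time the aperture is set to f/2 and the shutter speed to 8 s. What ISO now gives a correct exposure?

ISO 400

Scene light: 1 stop brighter.
Aperture: f/2.8 → f/2 — 1 stop wider (brighter).
Shutter speed: 2 → 4 → 8 — 2 stops longer (brighter).
Net so far: 4 stops brighter. ISO: 6400 → 3200 → 1600 → 800 → 400.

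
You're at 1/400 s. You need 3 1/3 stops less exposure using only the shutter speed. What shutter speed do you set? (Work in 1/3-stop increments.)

Shutter speed: 1/400 → 1/500 → 1/640 → 1/800 → 1/1000 → 1/1250 → 1/1600 → 1/2000 → 1/2500 → 1/3200 → 1/4000 — 3 1/3 stops faster (darker).

1/4000s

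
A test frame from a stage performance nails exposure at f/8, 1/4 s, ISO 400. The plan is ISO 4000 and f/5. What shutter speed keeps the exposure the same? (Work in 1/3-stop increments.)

1/100s

ISO: 400 → 500 → 640 → 800 → 1000 → 1250 → 1600 → 2000 → 2500 → 3200 → 4000 — 3 1/3 stops raised (brighter).
Aperture: f/8 → f/7.1 → f/6.3 → f/5.6 → f/5 — 1 1/3 stops wider (brighter).
Net change so far: 4 2/3 stops brighter. Offset with the shutter speed: 1/4 → 1/5 → 1/6 → 1/8 → 1/10 → 1/13 → 1/15 → 1/20 → 1/25 → 1/30 → 1/40 → 1/50 → 1/60 → 1/80 → 1/100.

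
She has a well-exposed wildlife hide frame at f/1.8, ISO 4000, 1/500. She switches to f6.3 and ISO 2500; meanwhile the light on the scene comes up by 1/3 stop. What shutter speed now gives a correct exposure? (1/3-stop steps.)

Scene light: 1/3 stop brighter.
Aperture: f/1.8 → f/2 → f/2.2 → f/2.5 → f/2.8 → f/3.2 → f/3.5 → f/4 → f/4.5 → f/5 → f/5.6 → f/6.3 — 3 2/3 stops smaller aperture (darker).
ISO: 4000 → 3200 → 2500 — 2/3 stop lower (darker).
Net so far: 4 stops darker. Shutter speed: 1/500 → 1/400 → 1/320 → 1/250 → 1/200 → 1/160 → 1/125 → 1/100 → 1/80 → 1/60 → 1/50 → 1/40 → 1/30.

1/30s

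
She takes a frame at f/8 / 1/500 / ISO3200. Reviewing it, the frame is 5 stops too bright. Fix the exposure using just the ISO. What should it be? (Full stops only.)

ISO 100

Overexposed by 5 stops → need 5 stops darker.
ISO: 3200 → 1600 → 800 → 400 → 200 → 100.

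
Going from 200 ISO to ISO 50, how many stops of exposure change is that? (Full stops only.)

2 stops

200 → 100 → 50 — count the steps: 2 stops.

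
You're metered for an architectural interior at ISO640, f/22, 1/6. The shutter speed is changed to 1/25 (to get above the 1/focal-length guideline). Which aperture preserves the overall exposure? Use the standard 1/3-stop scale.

Shutter speed: 1/6 → 1/8 → 1/10 → 1/13 → 1/15 → 1/20 → 1/25 — 2 stops faster (darker).
Need 2 stops brighter from the aperture: f/22 → f/20 → f/18 → f/16 → f/14 → f/13 → f/11.

f/11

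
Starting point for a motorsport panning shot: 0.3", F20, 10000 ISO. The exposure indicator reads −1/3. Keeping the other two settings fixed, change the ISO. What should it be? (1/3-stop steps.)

Underexposed by 1/3 stop → need 1/3 stop brighter.
ISO: 10000 → 12800.

ISO 12800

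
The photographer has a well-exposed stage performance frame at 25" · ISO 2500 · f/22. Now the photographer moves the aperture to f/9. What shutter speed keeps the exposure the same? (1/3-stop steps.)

Aperture: f/22 → f/20 → f/18 → f/16 → f/14 → f/13 → f/11 → f/10 → f/9 — 2 2/3 stops opened up (brighter).
Need 2 2/3 stops darker from the shutter speed: 25 → 20 → 15 → 13 → 10 → 8 → 6 → 5 → 4.

4 s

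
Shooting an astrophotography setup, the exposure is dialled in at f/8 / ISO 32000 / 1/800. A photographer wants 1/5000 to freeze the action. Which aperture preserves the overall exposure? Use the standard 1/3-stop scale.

Shutter speed: 1/800 → 1/1000 → 1/1250 → 1/1600 → 1/2000 → 1/2500 → 1/3200 → 1/4000 → 1/5000 — 2 2/3 stops faster (darker).
Need 2 2/3 stops brighter from the aperture: f/8 → f/7.1 → f/6.3 → f/5.6 → f/5 → f/4.5 → f/4 → f/3.5 → f/3.2.

f/3.2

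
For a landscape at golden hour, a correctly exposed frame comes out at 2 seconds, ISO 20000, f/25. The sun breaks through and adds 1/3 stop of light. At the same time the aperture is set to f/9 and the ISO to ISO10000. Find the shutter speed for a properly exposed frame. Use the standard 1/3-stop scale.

0.4 s

Scene light: 1/3 stop brighter.
Aperture: f/25 → f/22 → f/20 → f/18 → f/16 → f/14 → f/13 → f/11 → f/10 → f/9 — 3 stops larger aperture (brighter).
ISO: 20000 → 16000 → 12800 → 10000 — 1 stop lower (darker).
Net so far: 2 1/3 stops brighter. Shutter speed: 2 → 1.6 → 1.3 → 1 → 0.8 → 0.6 → 0.5 → 0.4.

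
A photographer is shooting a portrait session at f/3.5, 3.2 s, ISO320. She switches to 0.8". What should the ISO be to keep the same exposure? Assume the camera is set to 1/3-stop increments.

ISO 1250

Shutter speed: 3.2 → 2.5 → 2 → 1.6 → 1.3 → 1 → 0.8 — 2 stops faster (darker).
Need 2 stops brighter from the ISO: 320 → 400 → 500 → 640 → 800 → 1000 → 1250.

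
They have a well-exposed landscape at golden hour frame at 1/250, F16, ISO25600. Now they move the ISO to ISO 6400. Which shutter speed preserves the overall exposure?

ISO: 25600 → 12800 → 6400 — 2 stops lower (darker).
Need 2 stops brighter from the shutter speed: 1/250 → 1/125 → 1/60.

1/60s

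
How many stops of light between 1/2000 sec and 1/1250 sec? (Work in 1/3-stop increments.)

2/3 stop

1/2000 → 1/1600 → 1/1250 — count the steps: 2 third-stops = 2/3 stop.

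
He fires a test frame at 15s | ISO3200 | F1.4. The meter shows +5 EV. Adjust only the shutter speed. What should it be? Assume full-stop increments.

Overexposed by 5 stops → need 5 stops darker.
Shutter speed: 15 → 8 → 4 → 2 → 1 → 1/2.

1/2s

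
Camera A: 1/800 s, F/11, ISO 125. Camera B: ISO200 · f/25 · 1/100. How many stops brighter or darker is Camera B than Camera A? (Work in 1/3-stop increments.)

1 1/3 stops brighter

Aperture: f/11 → f/13 → f/14 → f/16 → f/18 → f/20 → f/22 → f/25 — 2 1/3 stops narrower (darker).
Shutter speed: 1/800 → 1/640 → 1/500 → 1/400 → 1/320 → 1/250 → 1/200 → 1/160 → 1/125 → 1/100 — 3 stops slower (brighter).
ISO: 125 → 160 → 200 — 2/3 stop higher (brighter).
Net: −2 1/3 +3 +2/3 = +1 1/3 stops.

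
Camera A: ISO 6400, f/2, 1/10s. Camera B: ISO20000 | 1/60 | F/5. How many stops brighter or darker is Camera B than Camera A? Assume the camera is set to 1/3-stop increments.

Aperture: f/2 → f/2.2 → f/2.5 → f/2.8 → f/3.2 → f/3.5 → f/4 → f/4.5 → f/5 — 2 2/3 stops narrower (darker).
Shutter speed: 1/10 → 1/13 → 1/15 → 1/20 → 1/25 → 1/30 → 1/40 → 1/50 → 1/60 — 2 2/3 stops faster (darker).
ISO: 6400 → 8000 → 10000 → 12800 → 16000 → 20000 — 1 2/3 stops higher (brighter).
Net: −2 2/3 −2 2/3 +1 2/3 = −3 2/3 stops.

3 2/3 stops darker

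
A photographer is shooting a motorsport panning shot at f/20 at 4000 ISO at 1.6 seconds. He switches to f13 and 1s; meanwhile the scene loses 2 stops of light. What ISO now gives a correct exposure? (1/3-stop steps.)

Scene light: 2 stops darker.
Aperture: f/20 → f/18 → f/16 → f/14 → f/13 — 1 1/3 stops larger aperture (brighter).
Shutter speed: 1.6 → 1.3 → 1 — 2/3 stop shorter (darker).
Net so far: 1 1/3 stops darker. ISO: 4000 → 5000 → 6400 → 8000 → 10000.

ISO 10000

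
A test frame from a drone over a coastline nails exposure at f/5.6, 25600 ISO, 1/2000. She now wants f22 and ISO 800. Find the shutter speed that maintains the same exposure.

Aperture: f/5.6 → f/8 → f/11 → f/16 → f/22 — 4 stops stopped down (darker).
ISO: 25600 → 12800 → 6400 → 3200 → 1600 → 800 — 5 stops dropped (darker).
Net change so far: 9 stops darker. Offset with the shutter speed: 1/2000 → 1/1000 → 1/500 → 1/250 → 1/125 → 1/60 → 1/30 → 1/15 → 1/8 → 1/4.

1/4s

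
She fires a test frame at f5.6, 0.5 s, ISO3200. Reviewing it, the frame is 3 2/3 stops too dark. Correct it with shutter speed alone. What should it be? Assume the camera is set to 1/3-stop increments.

Underexposed by 3 2/3 stops → need 3 2/3 stops brighter.
Shutter speed: 0.5 → 0.6 → 0.8 → 1 → 1.3 → 1.6 → 2 → 2.5 → 3.2 → 4 → 5 → 6.

6 s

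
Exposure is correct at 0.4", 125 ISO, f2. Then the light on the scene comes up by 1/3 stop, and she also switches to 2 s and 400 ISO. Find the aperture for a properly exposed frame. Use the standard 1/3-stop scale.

Scene light: 1/3 stop brighter.
Shutter speed: 0.4 → 0.5 → 0.6 → 0.8 → 1 → 1.3 → 1.6 → 2 — 2 1/3 stops longer (brighter).
ISO: 125 → 160 → 200 → 250 → 320 → 400 — 1 2/3 stops raised (brighter).
Net so far: 4 1/3 stops brighter. Aperture: f/2 → f/2.2 → f/2.5 → f/2.8 → f/3.2 → f/3.5 → f/4 → f/4.5 → f/5 → f/5.6 → f/6.3 → f/7.1 → f/8 → f/9.

f/9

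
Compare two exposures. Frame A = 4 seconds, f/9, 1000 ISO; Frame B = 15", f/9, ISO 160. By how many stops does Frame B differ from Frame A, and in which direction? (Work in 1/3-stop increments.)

2/3 stop darker

Aperture: unchanged.
Shutter speed: 4 → 5 → 6 → 8 → 10 → 13 → 15 — 2 stops longer (brighter).
ISO: 1000 → 800 → 640 → 500 → 400 → 320 → 250 → 200 → 160 — 2 2/3 stops lower (darker).
Net: +2 −2 2/3 = −2/3 stops.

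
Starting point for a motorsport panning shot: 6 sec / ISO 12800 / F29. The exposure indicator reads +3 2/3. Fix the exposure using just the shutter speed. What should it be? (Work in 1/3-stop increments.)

Overexposed by 3 2/3 stops → need 3 2/3 stops darker.
Shutter speed: 6 → 5 → 4 → 3.2 → 2.5 → 2 → 1.6 → 1.3 → 1 → 0.8 → 0.6 → 0.5.

0.5 s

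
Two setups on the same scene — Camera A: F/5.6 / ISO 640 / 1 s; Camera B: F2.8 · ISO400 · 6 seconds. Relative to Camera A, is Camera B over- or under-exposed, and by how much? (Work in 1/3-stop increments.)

4 stops brighter

Aperture: f/5.6 → f/5 → f/4.5 → f/4 → f/3.5 → f/3.2 → f/2.8 — 2 stops opened up (brighter).
Shutter speed: 1 → 1.3 → 1.6 → 2 → 2.5 → 3.2 → 4 → 5 → 6 — 2 2/3 stops longer (brighter).
ISO: 640 → 500 → 400 — 2/3 stop dropped (darker).
Net: +2 +2 2/3 −2/3 = +4 stops.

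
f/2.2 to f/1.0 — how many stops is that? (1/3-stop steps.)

f/2.2 → f/2 → f/1.8 → f/1.6 → f/1.4 → f/1.2 → f/1.1 → f/1.0 — count the steps: 7 third-stops = 2 1/3 stops.

2 1/3 stops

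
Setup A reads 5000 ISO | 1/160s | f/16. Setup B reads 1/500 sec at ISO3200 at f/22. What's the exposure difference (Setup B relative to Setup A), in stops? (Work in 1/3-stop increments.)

3 1/3 stops darker

Aperture: f/16 → f/18 → f/20 → f/22 — 1 stop narrower (darker).
Shutter speed: 1/160 → 1/200 → 1/250 → 1/320 → 1/400 → 1/500 — 1 2/3 stops faster (darker).
ISO: 5000 → 4000 → 3200 — 2/3 stop dropped (darker).
Net: −1 −1 2/3 −2/3 = −3 1/3 stops.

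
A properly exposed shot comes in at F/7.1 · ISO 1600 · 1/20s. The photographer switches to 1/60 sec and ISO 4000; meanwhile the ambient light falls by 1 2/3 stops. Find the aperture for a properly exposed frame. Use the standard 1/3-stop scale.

f/3.5

Scene light: 1 2/3 stops darker.
Shutter speed: 1/20 → 1/25 → 1/30 → 1/40 → 1/50 → 1/60 — 1 2/3 stops faster (darker).
ISO: 1600 → 2000 → 2500 → 3200 → 4000 — 1 1/3 stops raised (brighter).
Net so far: 2 stops darker. Aperture: f/7.1 → f/6.3 → f/5.6 → f/5 → f/4.5 → f/4 → f/3.5.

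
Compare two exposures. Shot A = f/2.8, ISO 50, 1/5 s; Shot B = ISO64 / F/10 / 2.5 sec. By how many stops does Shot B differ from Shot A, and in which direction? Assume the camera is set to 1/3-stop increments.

1/3 stop brighter

Aperture: f/2.8 → f/3.2 → f/3.5 → f/4 → f/4.5 → f/5 → f/5.6 → f/6.3 → f/7.1 → f/8 → f/9 → f/10 — 3 2/3 stops smaller aperture (darker).
Shutter speed: 1/5 → 1/4 → 0.3 → 0.4 → 0.5 → 0.6 → 0.8 → 1 → 1.3 → 1.6 → 2 → 2.5 — 3 2/3 stops longer (brighter).
ISO: 50 → 64 — 1/3 stop raised (brighter).
Net: −3 2/3 +3 2/3 +1/3 = +1/3 stops.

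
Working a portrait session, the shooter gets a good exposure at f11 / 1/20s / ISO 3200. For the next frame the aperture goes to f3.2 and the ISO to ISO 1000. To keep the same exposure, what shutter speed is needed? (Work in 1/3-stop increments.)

Aperture: f/11 → f/10 → f/9 → f/8 → f/7.1 → f/6.3 → f/5.6 → f/5 → f/4.5 → f/4 → f/3.5 → f/3.2 — 3 2/3 stops larger aperture (brighter).
ISO: 3200 → 2500 → 2000 → 1600 → 1250 → 1000 — 1 2/3 stops lower (darker).
Net change so far: 2 stops brighter. Offset with the shutter speed: 1/20 → 1/25 → 1/30 → 1/40 → 1/50 → 1/60 → 1/80.

1/80s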